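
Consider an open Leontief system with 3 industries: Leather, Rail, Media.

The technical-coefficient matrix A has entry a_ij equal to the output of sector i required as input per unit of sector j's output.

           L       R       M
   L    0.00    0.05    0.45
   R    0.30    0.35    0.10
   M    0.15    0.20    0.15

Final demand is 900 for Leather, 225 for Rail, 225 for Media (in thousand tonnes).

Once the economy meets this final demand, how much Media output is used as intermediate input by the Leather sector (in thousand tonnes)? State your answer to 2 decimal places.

I − A =
  [   1.00    -0.05    -0.45]
  [  -0.30     0.65    -0.10]
  [  -0.15    -0.20     0.85]
Cofactors of I−A, C_ij = (−1)^(i+j)·(minor ij) (rows/columns in the sector order above):
  C_11 = (0.65)(0.85) − (-0.10)(-0.20) = 0.5325
  C_12 = −[(-0.30)(0.85) − (-0.10)(-0.15)] = 0.2700
  C_13 = (-0.30)(-0.20) − (0.65)(-0.15) = 0.1575
  C_21 = −[(-0.05)(0.85) − (-0.45)(-0.20)] = 0.1325
  C_22 = (1.00)(0.85) − (-0.45)(-0.15) = 0.7825
  C_23 = −[(1.00)(-0.20) − (-0.05)(-0.15)] = 0.2075
  C_31 = (-0.05)(-0.10) − (-0.45)(0.65) = 0.2975
  C_32 = −[(1.00)(-0.10) − (-0.45)(-0.30)] = 0.2350
  C_33 = (1.00)(0.65) − (-0.05)(-0.30) = 0.6350
det(I−A) = Σ_j (I−A)_1j·C_1j = (1.00)(0.5325) + (-0.05)(0.2700) + (-0.45)(0.1575) = 0.448125
adj(I−A) = Cᵀ =
  [ 0.5325   0.1325   0.2975]
  [ 0.2700   0.7825   0.2350]
  [ 0.1575   0.2075   0.6350]
(I − A)⁻¹ = adj(I−A) / det(I−A) ≈
  [   1.1883     0.2957     0.6639]
  [   0.6025     1.7462     0.5244]
  [   0.3515     0.4630     1.4170]
First solve x = (I − A)⁻¹ d = adj(I−A)·d / det(I−A); in particular x_L = (0.5325·900 + 0.1325·225 + 0.2975·225) / 0.448125 = 576.00 / 0.448125 ≈ 1285.3556.
Intermediate flow from M to L: z_ML = a_ML · x_L = 0.15 × 576.00 / 0.448125 = 86.40 / 0.448125 ≈ 192.80.

z_ML = 192.80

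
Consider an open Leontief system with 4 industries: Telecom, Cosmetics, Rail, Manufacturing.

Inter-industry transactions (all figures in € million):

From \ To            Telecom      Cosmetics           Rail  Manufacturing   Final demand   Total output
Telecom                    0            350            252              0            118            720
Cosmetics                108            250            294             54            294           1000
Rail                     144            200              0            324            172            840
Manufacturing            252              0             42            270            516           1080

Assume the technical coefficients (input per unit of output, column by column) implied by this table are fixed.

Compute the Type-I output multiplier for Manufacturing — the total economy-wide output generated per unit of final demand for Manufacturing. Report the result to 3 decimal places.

Technical coefficients a_ij = z_ij / X_j:
  a_11 = 0/720 = 0.00, a_21 = 108/720 = 0.15, a_31 = 144/720 = 0.20, a_41 = 252/720 = 0.35
  a_12 = 350/1000 = 0.35, a_22 = 250/1000 = 0.25, a_32 = 200/1000 = 0.20, a_42 = 0/1000 = 0.00
  a_13 = 252/840 = 0.30, a_23 = 294/840 = 0.35, a_33 = 0/840 = 0.00, a_43 = 42/840 = 0.05
  a_14 = 0/1080 = 0.00, a_24 = 54/1080 = 0.05, a_34 = 324/1080 = 0.30, a_44 = 270/1080 = 0.25
I − A =
  [   1.00    -0.35    -0.30     0.00]
  [  -0.15     0.75    -0.35    -0.05]
  [  -0.20    -0.20     1.00    -0.30]
  [  -0.35     0.00    -0.05     0.75]
Compute the cofactors C_ij = (−1)^(i+j)·(3×3 minor ij) of I−A; the adjugate is their transpose:
adj(I−A) = Cᵀ =
  [ 0.49825   0.30225   0.26150   0.12475]
  [ 0.21750   0.65850   0.30400   0.16550]
  [ 0.21725   0.23925   0.51700   0.22275]
  [ 0.24700   0.15700   0.15650   0.54900]
det(I−A) = Σ_j (I−A)_1j·C_1j = (1.00)(0.49825) + (-0.35)(0.21750) + (-0.30)(0.21725) + (0.00)(0.24700) = 0.35695
(I − A)⁻¹ = adj(I−A) / det(I−A) ≈
  [   1.3959     0.8468     0.7326     0.3495]
  [   0.6093     1.8448     0.8517     0.4637]
  [   0.6086     0.6703     1.4484     0.6240]
  [   0.6920     0.4398     0.4384     1.5380]
The output multiplier for sector j is the column-j sum of the Leontief inverse (I − A)⁻¹ = adj(I−A) / det(I−A).
Column 4 of adj(I−A): (0.12475, 0.16550, 0.22275, 0.54900); det(I−A) = 0.35695.
m_4 = (0.12475 + 0.16550 + 0.22275 + 0.54900) / 0.35695 = 1.062 / 0.35695 ≈ 2.975.

m_4 = 2.975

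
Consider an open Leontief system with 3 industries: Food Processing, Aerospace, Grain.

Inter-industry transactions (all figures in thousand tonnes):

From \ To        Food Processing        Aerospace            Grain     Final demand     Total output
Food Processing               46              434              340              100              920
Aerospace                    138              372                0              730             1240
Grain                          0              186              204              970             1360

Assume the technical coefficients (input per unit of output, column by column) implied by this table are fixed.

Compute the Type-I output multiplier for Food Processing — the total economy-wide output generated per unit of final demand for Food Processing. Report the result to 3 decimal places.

m_1 = 1.447

Technical coefficients a_ij = z_ij / X_j:
  a_11 = 46/920 = 0.05, a_21 = 138/920 = 0.15, a_31 = 0/920 = 0.00
  a_12 = 434/1240 = 0.35, a_22 = 372/1240 = 0.30, a_32 = 186/1240 = 0.15
  a_13 = 340/1360 = 0.25, a_23 = 0/1360 = 0.00, a_33 = 204/1360 = 0.15
I − A =
  [   0.95    -0.35    -0.25]
  [  -0.15     0.70     0.00]
  [   0.00    -0.15     0.85]
Cofactors of I−A, C_ij = (−1)^(i+j)·(minor ij) (rows/columns in the sector order above):
  C_11 = (0.70)(0.85) − (0.00)(-0.15) = 0.5950
  C_12 = −[(-0.15)(0.85) − (0.00)(0.00)] = 0.1275
  C_13 = (-0.15)(-0.15) − (0.70)(0.00) = 0.0225
  C_21 = −[(-0.35)(0.85) − (-0.25)(-0.15)] = 0.3350
  C_22 = (0.95)(0.85) − (-0.25)(0.00) = 0.8075
  C_23 = −[(0.95)(-0.15) − (-0.35)(0.00)] = 0.1425
  C_31 = (-0.35)(0.00) − (-0.25)(0.70) = 0.1750
  C_32 = −[(0.95)(0.00) − (-0.25)(-0.15)] = 0.0375
  C_33 = (0.95)(0.70) − (-0.35)(-0.15) = 0.6125
det(I−A) = Σ_j (I−A)_1j·C_1j = (0.95)(0.5950) + (-0.35)(0.1275) + (-0.25)(0.0225) = 0.5150
adj(I−A) = Cᵀ =
  [ 0.5950   0.3350   0.1750]
  [ 0.1275   0.8075   0.0375]
  [ 0.0225   0.1425   0.6125]
(I − A)⁻¹ = adj(I−A) / det(I−A) ≈
  [   1.1553     0.6505     0.3398]
  [   0.2476     1.5680     0.0728]
  [   0.0437     0.2767     1.1893]
The output multiplier for sector j is the column-j sum of the Leontief inverse (I − A)⁻¹ = adj(I−A) / det(I−A).
Column 1 of adj(I−A): (0.5950, 0.1275, 0.0225); det(I−A) = 0.5150.
m_1 = (0.5950 + 0.1275 + 0.0225) / 0.5150 = 0.745 / 0.5150 ≈ 1.447.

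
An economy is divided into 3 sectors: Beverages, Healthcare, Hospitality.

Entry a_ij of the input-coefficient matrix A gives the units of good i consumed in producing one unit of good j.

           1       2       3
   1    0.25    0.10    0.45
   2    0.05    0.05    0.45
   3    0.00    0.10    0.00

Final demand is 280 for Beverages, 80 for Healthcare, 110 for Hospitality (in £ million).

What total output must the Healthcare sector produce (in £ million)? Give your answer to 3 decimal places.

x_2 = 169.173

I − A =
  [   0.75    -0.10    -0.45]
  [  -0.05     0.95    -0.45]
  [   0.00    -0.10     1.00]
Cofactors of I−A, C_ij = (−1)^(i+j)·(minor ij) (rows/columns in the sector order above):
  C_11 = (0.95)(1.00) − (-0.45)(-0.10) = 0.9050
  C_12 = −[(-0.05)(1.00) − (-0.45)(0.00)] = 0.0500
  C_13 = (-0.05)(-0.10) − (0.95)(0.00) = 0.0050
  C_21 = −[(-0.10)(1.00) − (-0.45)(-0.10)] = 0.1450
  C_22 = (0.75)(1.00) − (-0.45)(0.00) = 0.7500
  C_23 = −[(0.75)(-0.10) − (-0.10)(0.00)] = 0.0750
  C_31 = (-0.10)(-0.45) − (-0.45)(0.95) = 0.4725
  C_32 = −[(0.75)(-0.45) − (-0.45)(-0.05)] = 0.3600
  C_33 = (0.75)(0.95) − (-0.10)(-0.05) = 0.7075
det(I−A) = Σ_j (I−A)_1j·C_1j = (0.75)(0.9050) + (-0.10)(0.0500) + (-0.45)(0.0050) = 0.6715
adj(I−A) = Cᵀ =
  [ 0.9050   0.1450   0.4725]
  [ 0.0500   0.7500   0.3600]
  [ 0.0050   0.0750   0.7075]
(I − A)⁻¹ = adj(I−A) / det(I−A) ≈
  [   1.3477     0.2159     0.7036]
  [   0.0745     1.1169     0.5361]
  [   0.0074     0.1117     1.0536]
x = (I − A)⁻¹ d = adj(I−A)·d / det(I−A), with det(I−A) = 0.6715:
  x_1 = (0.9050·280 + 0.1450·80 + 0.4725·110) / 0.6715 = 316.975 / 0.6715 ≈ 472.040
  x_2 = (0.0500·280 + 0.7500·80 + 0.3600·110) / 0.6715 = 113.60 / 0.6715 ≈ 169.173
  x_3 = (0.0050·280 + 0.0750·80 + 0.7075·110) / 0.6715 = 85.225 / 0.6715 ≈ 126.917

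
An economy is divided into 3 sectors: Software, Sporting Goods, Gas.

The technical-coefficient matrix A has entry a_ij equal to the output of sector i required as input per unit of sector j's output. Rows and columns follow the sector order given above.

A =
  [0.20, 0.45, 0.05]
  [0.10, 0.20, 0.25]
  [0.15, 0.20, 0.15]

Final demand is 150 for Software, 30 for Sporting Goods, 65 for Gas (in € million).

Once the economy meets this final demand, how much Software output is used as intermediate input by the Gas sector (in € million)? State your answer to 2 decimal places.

z_13 = 7.52

I − A =
  [   0.80    -0.45    -0.05]
  [  -0.10     0.80    -0.25]
  [  -0.15    -0.20     0.85]
Cofactors of I−A, C_ij = (−1)^(i+j)·(minor ij) (rows/columns in the sector order above):
  C_11 = (0.80)(0.85) − (-0.25)(-0.20) = 0.6300
  C_12 = −[(-0.10)(0.85) − (-0.25)(-0.15)] = 0.1225
  C_13 = (-0.10)(-0.20) − (0.80)(-0.15) = 0.1400
  C_21 = −[(-0.45)(0.85) − (-0.05)(-0.20)] = 0.3925
  C_22 = (0.80)(0.85) − (-0.05)(-0.15) = 0.6725
  C_23 = −[(0.80)(-0.20) − (-0.45)(-0.15)] = 0.2275
  C_31 = (-0.45)(-0.25) − (-0.05)(0.80) = 0.1525
  C_32 = −[(0.80)(-0.25) − (-0.05)(-0.10)] = 0.2050
  C_33 = (0.80)(0.80) − (-0.45)(-0.10) = 0.5950
det(I−A) = Σ_j (I−A)_1j·C_1j = (0.80)(0.6300) + (-0.45)(0.1225) + (-0.05)(0.1400) = 0.441875
adj(I−A) = Cᵀ =
  [ 0.6300   0.3925   0.1525]
  [ 0.1225   0.6725   0.2050]
  [ 0.1400   0.2275   0.5950]
(I − A)⁻¹ = adj(I−A) / det(I−A) ≈
  [   1.4257     0.8883     0.3451]
  [   0.2772     1.5219     0.4639]
  [   0.3168     0.5149     1.3465]
First solve x = (I − A)⁻¹ d = adj(I−A)·d / det(I−A); in particular x_3 = (0.1400·150 + 0.2275·30 + 0.5950·65) / 0.441875 = 66.50 / 0.441875 ≈ 150.4950.
Intermediate flow from 1 to 3: z_13 = a_13 · x_3 = 0.05 × 66.50 / 0.441875 = 3.325 / 0.441875 ≈ 7.52.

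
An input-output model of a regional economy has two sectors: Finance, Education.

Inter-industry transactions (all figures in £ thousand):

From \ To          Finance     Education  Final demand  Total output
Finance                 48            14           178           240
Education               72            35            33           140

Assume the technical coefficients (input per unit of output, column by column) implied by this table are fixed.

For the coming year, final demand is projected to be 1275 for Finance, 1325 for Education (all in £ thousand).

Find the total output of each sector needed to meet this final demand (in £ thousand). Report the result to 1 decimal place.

Technical coefficients a_ij = z_ij / X_j:
  a_FF = 48/240 = 0.20, a_EF = 72/240 = 0.30
  a_FE = 14/140 = 0.10, a_EE = 35/140 = 0.25
I − A =
  [   0.80    -0.10]
  [  -0.30     0.75]
det(I−A) = (0.80)(0.75) − (-0.10)(-0.30) = 0.5700
adj(I−A) = [[0.75, 0.10], [0.30, 0.80]]
(I − A)⁻¹ = adj(I−A) / det(I−A) ≈
  [   1.3158     0.1754]
  [   0.5263     1.4035]
x = (I − A)⁻¹ d = adj(I−A)·d / det(I−A), with det(I−A) = 0.5700:
  x_F = (0.75·1275 + 0.10·1325) / 0.5700 = 1088.75 / 0.5700 ≈ 1910.1
  x_E = (0.30·1275 + 0.80·1325) / 0.5700 = 1442.50 / 0.5700 ≈ 2530.7

x_F = 1910.1, x_E = 2530.7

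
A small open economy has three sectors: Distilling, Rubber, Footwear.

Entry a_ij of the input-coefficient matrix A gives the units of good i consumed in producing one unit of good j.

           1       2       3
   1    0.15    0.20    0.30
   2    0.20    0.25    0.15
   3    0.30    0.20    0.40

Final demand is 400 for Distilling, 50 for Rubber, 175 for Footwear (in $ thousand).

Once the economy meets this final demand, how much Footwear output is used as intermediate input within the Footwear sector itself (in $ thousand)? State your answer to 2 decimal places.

z_33 = 363.29

I − A =
  [   0.85    -0.20    -0.30]
  [  -0.20     0.75    -0.15]
  [  -0.30    -0.20     0.60]
Cofactors of I−A, C_ij = (−1)^(i+j)·(minor ij) (rows/columns in the sector order above):
  C_11 = (0.75)(0.60) − (-0.15)(-0.20) = 0.4200
  C_12 = −[(-0.20)(0.60) − (-0.15)(-0.30)] = 0.1650
  C_13 = (-0.20)(-0.20) − (0.75)(-0.30) = 0.2650
  C_21 = −[(-0.20)(0.60) − (-0.30)(-0.20)] = 0.1800
  C_22 = (0.85)(0.60) − (-0.30)(-0.30) = 0.4200
  C_23 = −[(0.85)(-0.20) − (-0.20)(-0.30)] = 0.2300
  C_31 = (-0.20)(-0.15) − (-0.30)(0.75) = 0.2550
  C_32 = −[(0.85)(-0.15) − (-0.30)(-0.20)] = 0.1875
  C_33 = (0.85)(0.75) − (-0.20)(-0.20) = 0.5975
det(I−A) = Σ_j (I−A)_1j·C_1j = (0.85)(0.4200) + (-0.20)(0.1650) + (-0.30)(0.2650) = 0.2445
adj(I−A) = Cᵀ =
  [ 0.4200   0.1800   0.2550]
  [ 0.1650   0.4200   0.1875]
  [ 0.2650   0.2300   0.5975]
(I − A)⁻¹ = adj(I−A) / det(I−A) ≈
  [   1.7178     0.7362     1.0429]
  [   0.6748     1.7178     0.7669]
  [   1.0838     0.9407     2.4438]
First solve x = (I − A)⁻¹ d = adj(I−A)·d / det(I−A); in particular x_3 = (0.2650·400 + 0.2300·50 + 0.5975·175) / 0.2445 = 222.0625 / 0.2445 ≈ 908.2311.
Intermediate flow from 3 to 3: z_33 = a_33 · x_3 = 0.40 × 222.0625 / 0.2445 = 88.825 / 0.2445 ≈ 363.29.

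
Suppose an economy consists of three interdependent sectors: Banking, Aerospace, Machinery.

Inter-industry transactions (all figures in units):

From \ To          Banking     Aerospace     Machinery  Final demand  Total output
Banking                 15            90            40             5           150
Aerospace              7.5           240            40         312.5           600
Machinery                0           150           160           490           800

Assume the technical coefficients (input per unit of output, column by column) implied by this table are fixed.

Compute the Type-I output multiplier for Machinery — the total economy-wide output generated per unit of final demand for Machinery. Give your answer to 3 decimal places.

m_3 = 1.491

Technical coefficients a_ij = z_ij / X_j:
  a_11 = 15/150 = 0.10, a_21 = 7.5/150 = 0.05, a_31 = 0/150 = 0.00
  a_12 = 90/600 = 0.15, a_22 = 240/600 = 0.40, a_32 = 150/600 = 0.25
  a_13 = 40/800 = 0.05, a_23 = 40/800 = 0.05, a_33 = 160/800 = 0.20
I − A =
  [   0.90    -0.15    -0.05]
  [  -0.05     0.60    -0.05]
  [   0.00    -0.25     0.80]
Cofactors of I−A, C_ij = (−1)^(i+j)·(minor ij) (rows/columns in the sector order above):
  C_11 = (0.60)(0.80) − (-0.05)(-0.25) = 0.4675
  C_12 = −[(-0.05)(0.80) − (-0.05)(0.00)] = 0.0400
  C_13 = (-0.05)(-0.25) − (0.60)(0.00) = 0.0125
  C_21 = −[(-0.15)(0.80) − (-0.05)(-0.25)] = 0.1325
  C_22 = (0.90)(0.80) − (-0.05)(0.00) = 0.7200
  C_23 = −[(0.90)(-0.25) − (-0.15)(0.00)] = 0.2250
  C_31 = (-0.15)(-0.05) − (-0.05)(0.60) = 0.0375
  C_32 = −[(0.90)(-0.05) − (-0.05)(-0.05)] = 0.0475
  C_33 = (0.90)(0.60) − (-0.15)(-0.05) = 0.5325
det(I−A) = Σ_j (I−A)_1j·C_1j = (0.90)(0.4675) + (-0.15)(0.0400) + (-0.05)(0.0125) = 0.414125
adj(I−A) = Cᵀ =
  [ 0.4675   0.1325   0.0375]
  [ 0.0400   0.7200   0.0475]
  [ 0.0125   0.2250   0.5325]
(I − A)⁻¹ = adj(I−A) / det(I−A) ≈
  [   1.1289     0.3200     0.0906]
  [   0.0966     1.7386     0.1147]
  [   0.0302     0.5433     1.2858]
The output multiplier for sector j is the column-j sum of the Leontief inverse (I − A)⁻¹ = adj(I−A) / det(I−A).
Column 3 of adj(I−A): (0.0375, 0.0475, 0.5325); det(I−A) = 0.414125.
m_3 = (0.0375 + 0.0475 + 0.5325) / 0.414125 = 0.6175 / 0.414125 ≈ 1.491.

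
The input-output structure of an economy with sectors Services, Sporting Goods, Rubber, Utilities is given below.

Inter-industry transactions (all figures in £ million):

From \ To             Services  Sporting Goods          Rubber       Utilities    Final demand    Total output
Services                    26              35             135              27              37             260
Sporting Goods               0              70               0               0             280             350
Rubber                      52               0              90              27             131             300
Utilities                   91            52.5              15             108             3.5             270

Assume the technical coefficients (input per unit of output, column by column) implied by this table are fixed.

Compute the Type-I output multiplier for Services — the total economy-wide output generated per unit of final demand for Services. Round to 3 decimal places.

m_1 = 2.965

Technical coefficients a_ij = z_ij / X_j:
  a_11 = 26/260 = 0.10, a_21 = 0/260 = 0.00, a_31 = 52/260 = 0.20, a_41 = 91/260 = 0.35
  a_12 = 35/350 = 0.10, a_22 = 70/350 = 0.20, a_32 = 0/350 = 0.00, a_42 = 52.5/350 = 0.15
  a_13 = 135/300 = 0.45, a_23 = 0/300 = 0.00, a_33 = 90/300 = 0.30, a_43 = 15/300 = 0.05
  a_14 = 27/270 = 0.10, a_24 = 0/270 = 0.00, a_34 = 27/270 = 0.10, a_44 = 108/270 = 0.40
I − A =
  [   0.90    -0.10    -0.45    -0.10]
  [   0.00     0.80     0.00     0.00]
  [  -0.20     0.00     0.70    -0.10]
  [  -0.35    -0.15    -0.05     0.60]
Compute the cofactors C_ij = (−1)^(i+j)·(3×3 minor ij) of I−A; the adjugate is their transpose:
adj(I−A) = Cᵀ =
  [ 0.33200   0.05875   0.22000   0.09200]
  [ 0.00000   0.27825   0.00000   0.00000]
  [ 0.12400   0.03200   0.40400   0.08800]
  [ 0.20400   0.10650   0.16200   0.43200]
det(I−A) = Σ_j (I−A)_1j·C_1j = (0.90)(0.33200) + (-0.10)(0.00000) + (-0.45)(0.12400) + (-0.10)(0.20400) = 0.2226
(I − A)⁻¹ = adj(I−A) / det(I−A) ≈
  [   1.4915     0.2639     0.9883     0.4133]
  [   0.0000     1.2500     0.0000     0.0000]
  [   0.5571     0.1438     1.8149     0.3953]
  [   0.9164     0.4784     0.7278     1.9407]
The output multiplier for sector j is the column-j sum of the Leontief inverse (I − A)⁻¹ = adj(I−A) / det(I−A).
Column 1 of adj(I−A): (0.33200, 0.00000, 0.12400, 0.20400); det(I−A) = 0.2226.
m_1 = (0.33200 + 0.00000 + 0.12400 + 0.20400) / 0.2226 = 0.66 / 0.2226 ≈ 2.965.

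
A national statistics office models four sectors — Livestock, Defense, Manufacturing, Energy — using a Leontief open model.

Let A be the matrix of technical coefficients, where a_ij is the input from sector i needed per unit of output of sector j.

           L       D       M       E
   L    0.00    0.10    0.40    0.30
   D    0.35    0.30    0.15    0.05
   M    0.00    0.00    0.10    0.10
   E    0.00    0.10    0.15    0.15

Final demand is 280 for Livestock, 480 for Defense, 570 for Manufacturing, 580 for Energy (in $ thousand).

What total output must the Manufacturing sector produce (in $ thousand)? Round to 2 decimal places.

I − A =
  [   1.00    -0.10    -0.40    -0.30]
  [  -0.35     0.70    -0.15    -0.05]
  [   0.00     0.00     0.90    -0.10]
  [   0.00    -0.10    -0.15     0.85]
Compute the cofactors C_ij = (−1)^(i+j)·(3×3 minor ij) of I−A; the adjugate is their transpose:
adj(I−A) = Cᵀ =
  [ 0.51900   0.10600   0.28550   0.22300]
  [ 0.26250   0.75000   0.26975   0.16850]
  [ 0.00350   0.01000   0.54975   0.06650]
  [ 0.03150   0.09000   0.12875   0.59850]
det(I−A) = Σ_j (I−A)_1j·C_1j = (1.00)(0.51900) + (-0.10)(0.26250) + (-0.40)(0.00350) + (-0.30)(0.03150) = 0.4819
(I − A)⁻¹ = adj(I−A) / det(I−A) ≈
  [   1.0770     0.2200     0.5924     0.4628]
  [   0.5447     1.5563     0.5598     0.3497]
  [   0.0073     0.0208     1.1408     0.1380]
  [   0.0654     0.1868     0.2672     1.2420]
x = (I − A)⁻¹ d = adj(I−A)·d / det(I−A), with det(I−A) = 0.4819:
  x_L = (0.51900·280 + 0.10600·480 + 0.28550·570 + 0.22300·580) / 0.4819 = 488.275 / 0.4819 ≈ 1013.23
  x_D = (0.26250·280 + 0.75000·480 + 0.26975·570 + 0.16850·580) / 0.4819 = 684.9875 / 0.4819 ≈ 1421.43
  x_M = (0.00350·280 + 0.01000·480 + 0.54975·570 + 0.06650·580) / 0.4819 = 357.7075 / 0.4819 ≈ 742.29
  x_E = (0.03150·280 + 0.09000·480 + 0.12875·570 + 0.59850·580) / 0.4819 = 472.5375 / 0.4819 ≈ 980.57

x_M = 742.29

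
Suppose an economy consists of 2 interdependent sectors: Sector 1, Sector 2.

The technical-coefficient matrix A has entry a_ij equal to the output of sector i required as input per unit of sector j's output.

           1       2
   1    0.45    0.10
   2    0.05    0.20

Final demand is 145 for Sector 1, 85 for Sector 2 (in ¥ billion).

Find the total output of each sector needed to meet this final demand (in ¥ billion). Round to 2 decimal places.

I − A =
  [   0.55    -0.10]
  [  -0.05     0.80]
det(I−A) = (0.55)(0.80) − (-0.10)(-0.05) = 0.4350
adj(I−A) = [[0.80, 0.10], [0.05, 0.55]]
(I − A)⁻¹ = adj(I−A) / det(I−A) ≈
  [   1.8391     0.2299]
  [   0.1149     1.2644]
x = (I − A)⁻¹ d = adj(I−A)·d / det(I−A), with det(I−A) = 0.4350:
  x_1 = (0.80·145 + 0.10·85) / 0.4350 = 124.50 / 0.4350 ≈ 286.21
  x_2 = (0.05·145 + 0.55·85) / 0.4350 = 54.00 / 0.4350 ≈ 124.14

x_1 = 286.21, x_2 = 124.14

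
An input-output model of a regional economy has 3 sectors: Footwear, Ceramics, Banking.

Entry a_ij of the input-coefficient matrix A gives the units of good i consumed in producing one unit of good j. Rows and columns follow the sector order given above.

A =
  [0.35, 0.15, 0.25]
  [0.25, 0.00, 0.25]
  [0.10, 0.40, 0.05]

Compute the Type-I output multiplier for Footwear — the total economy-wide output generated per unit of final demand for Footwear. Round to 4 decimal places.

m_F = 2.8340

I − A =
  [   0.65    -0.15    -0.25]
  [  -0.25     1.00    -0.25]
  [  -0.10    -0.40     0.95]
Cofactors of I−A, C_ij = (−1)^(i+j)·(minor ij) (rows/columns in the sector order above):
  C_11 = (1.00)(0.95) − (-0.25)(-0.40) = 0.8500
  C_12 = −[(-0.25)(0.95) − (-0.25)(-0.10)] = 0.2625
  C_13 = (-0.25)(-0.40) − (1.00)(-0.10) = 0.2000
  C_21 = −[(-0.15)(0.95) − (-0.25)(-0.40)] = 0.2425
  C_22 = (0.65)(0.95) − (-0.25)(-0.10) = 0.5925
  C_23 = −[(0.65)(-0.40) − (-0.15)(-0.10)] = 0.2750
  C_31 = (-0.15)(-0.25) − (-0.25)(1.00) = 0.2875
  C_32 = −[(0.65)(-0.25) − (-0.25)(-0.25)] = 0.2250
  C_33 = (0.65)(1.00) − (-0.15)(-0.25) = 0.6125
det(I−A) = Σ_j (I−A)_1j·C_1j = (0.65)(0.8500) + (-0.15)(0.2625) + (-0.25)(0.2000) = 0.463125
adj(I−A) = Cᵀ =
  [ 0.8500   0.2425   0.2875]
  [ 0.2625   0.5925   0.2250]
  [ 0.2000   0.2750   0.6125]
(I − A)⁻¹ = adj(I−A) / det(I−A) ≈
  [   1.83536     0.52362     0.62078]
  [   0.56680     1.27935     0.48583]
  [   0.43185     0.59379     1.32254]
The output multiplier for sector j is the column-j sum of the Leontief inverse (I − A)⁻¹ = adj(I−A) / det(I−A).
Column F of adj(I−A): (0.8500, 0.2625, 0.2000); det(I−A) = 0.463125.
m_F = (0.8500 + 0.2625 + 0.2000) / 0.463125 = 1.3125 / 0.463125 ≈ 2.8340.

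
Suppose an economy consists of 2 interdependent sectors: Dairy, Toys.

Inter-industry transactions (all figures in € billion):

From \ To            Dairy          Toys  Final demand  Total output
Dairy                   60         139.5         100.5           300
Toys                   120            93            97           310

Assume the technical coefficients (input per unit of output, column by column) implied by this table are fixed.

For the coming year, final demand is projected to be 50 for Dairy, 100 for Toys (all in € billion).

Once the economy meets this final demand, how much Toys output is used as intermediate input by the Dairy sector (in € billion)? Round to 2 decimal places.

z_21 = 84.21

Technical coefficients a_ij = z_ij / X_j:
  a_11 = 60/300 = 0.20, a_21 = 120/300 = 0.40
  a_12 = 139.5/310 = 0.45, a_22 = 93/310 = 0.30
I − A =
  [   0.80    -0.45]
  [  -0.40     0.70]
det(I−A) = (0.80)(0.70) − (-0.45)(-0.40) = 0.3800
adj(I−A) = [[0.70, 0.45], [0.40, 0.80]]
(I − A)⁻¹ = adj(I−A) / det(I−A) ≈
  [   1.8421     1.1842]
  [   1.0526     2.1053]
First solve x = (I − A)⁻¹ d = adj(I−A)·d / det(I−A); in particular x_1 = (0.70·50 + 0.45·100) / 0.3800 = 80.00 / 0.3800 ≈ 210.5263.
Intermediate flow from 2 to 1: z_21 = a_21 · x_1 = 0.40 × 80.00 / 0.3800 = 32.00 / 0.3800 ≈ 84.21.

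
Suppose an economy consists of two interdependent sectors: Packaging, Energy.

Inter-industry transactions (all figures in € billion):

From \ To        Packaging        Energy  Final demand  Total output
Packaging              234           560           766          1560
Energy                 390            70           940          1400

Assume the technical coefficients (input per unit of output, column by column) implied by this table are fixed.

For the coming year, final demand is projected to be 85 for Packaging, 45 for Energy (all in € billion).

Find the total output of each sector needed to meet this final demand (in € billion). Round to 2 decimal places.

Technical coefficients a_ij = z_ij / X_j:
  a_PP = 234/1560 = 0.15, a_EP = 390/1560 = 0.25
  a_PE = 560/1400 = 0.40, a_EE = 70/1400 = 0.05
I − A =
  [   0.85    -0.40]
  [  -0.25     0.95]
det(I−A) = (0.85)(0.95) − (-0.40)(-0.25) = 0.7075
adj(I−A) = [[0.95, 0.40], [0.25, 0.85]]
(I − A)⁻¹ = adj(I−A) / det(I−A) ≈
  [   1.3428     0.5654]
  [   0.3534     1.2014]
x = (I − A)⁻¹ d = adj(I−A)·d / det(I−A), with det(I−A) = 0.7075:
  x_P = (0.95·85 + 0.40·45) / 0.7075 = 98.75 / 0.7075 ≈ 139.58
  x_E = (0.25·85 + 0.85·45) / 0.7075 = 59.50 / 0.7075 ≈ 84.10

x_P = 139.58, x_E = 84.10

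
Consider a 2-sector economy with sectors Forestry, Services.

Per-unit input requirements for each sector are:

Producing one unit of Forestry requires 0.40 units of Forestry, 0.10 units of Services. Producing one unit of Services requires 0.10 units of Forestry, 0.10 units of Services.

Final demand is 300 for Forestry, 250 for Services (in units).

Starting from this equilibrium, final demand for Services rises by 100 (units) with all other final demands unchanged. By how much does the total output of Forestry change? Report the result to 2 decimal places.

I − A =
  [   0.60    -0.10]
  [  -0.10     0.90]
det(I−A) = (0.60)(0.90) − (-0.10)(-0.10) = 0.5300
adj(I−A) = [[0.90, 0.10], [0.10, 0.60]]
(I − A)⁻¹ = adj(I−A) / det(I−A) ≈
  [   1.6981     0.1887]
  [   0.1887     1.1321]
Δx = (I − A)⁻¹ Δd with Δd having +100 in the Services component and 0 elsewhere.
So Δx_1 = L_12 · (+100), where L_12 = adj(I−A)_12 / det(I−A) = 0.10 / 0.5300.
Δx_1 = 0.10 × (+100) / 0.5300 = 10.00 / 0.5300 ≈ 18.87.

Δx_1 = 18.87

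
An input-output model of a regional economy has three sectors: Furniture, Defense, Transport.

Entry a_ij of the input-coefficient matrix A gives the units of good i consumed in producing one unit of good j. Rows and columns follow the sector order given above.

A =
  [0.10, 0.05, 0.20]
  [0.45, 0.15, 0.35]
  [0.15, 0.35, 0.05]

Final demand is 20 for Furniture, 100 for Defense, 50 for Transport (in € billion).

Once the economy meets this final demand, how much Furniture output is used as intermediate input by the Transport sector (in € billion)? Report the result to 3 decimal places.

z_FT = 28.039

I − A =
  [   0.90    -0.05    -0.20]
  [  -0.45     0.85    -0.35]
  [  -0.15    -0.35     0.95]
Cofactors of I−A, C_ij = (−1)^(i+j)·(minor ij) (rows/columns in the sector order above):
  C_11 = (0.85)(0.95) − (-0.35)(-0.35) = 0.6850
  C_12 = −[(-0.45)(0.95) − (-0.35)(-0.15)] = 0.4800
  C_13 = (-0.45)(-0.35) − (0.85)(-0.15) = 0.2850
  C_21 = −[(-0.05)(0.95) − (-0.20)(-0.35)] = 0.1175
  C_22 = (0.90)(0.95) − (-0.20)(-0.15) = 0.8250
  C_23 = −[(0.90)(-0.35) − (-0.05)(-0.15)] = 0.3225
  C_31 = (-0.05)(-0.35) − (-0.20)(0.85) = 0.1875
  C_32 = −[(0.90)(-0.35) − (-0.20)(-0.45)] = 0.4050
  C_33 = (0.90)(0.85) − (-0.05)(-0.45) = 0.7425
det(I−A) = Σ_j (I−A)_1j·C_1j = (0.90)(0.6850) + (-0.05)(0.4800) + (-0.20)(0.2850) = 0.5355
adj(I−A) = Cᵀ =
  [ 0.6850   0.1175   0.1875]
  [ 0.4800   0.8250   0.4050]
  [ 0.2850   0.3225   0.7425]
(I − A)⁻¹ = adj(I−A) / det(I−A) ≈
  [   1.2792     0.2194     0.3501]
  [   0.8964     1.5406     0.7563]
  [   0.5322     0.6022     1.3866]
First solve x = (I − A)⁻¹ d = adj(I−A)·d / det(I−A); in particular x_T = (0.2850·20 + 0.3225·100 + 0.7425·50) / 0.5355 = 75.075 / 0.5355 ≈ 140.19608.
Intermediate flow from F to T: z_FT = a_FT · x_T = 0.20 × 75.075 / 0.5355 = 15.015 / 0.5355 ≈ 28.039.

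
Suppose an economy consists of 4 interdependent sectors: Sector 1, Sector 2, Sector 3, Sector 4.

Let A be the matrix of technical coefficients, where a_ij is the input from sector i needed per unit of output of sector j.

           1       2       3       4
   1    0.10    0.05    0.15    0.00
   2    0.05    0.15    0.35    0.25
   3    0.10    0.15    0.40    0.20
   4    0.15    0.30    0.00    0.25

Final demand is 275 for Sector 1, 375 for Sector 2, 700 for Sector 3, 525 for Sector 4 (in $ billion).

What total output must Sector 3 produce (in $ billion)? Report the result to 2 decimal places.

x_3 = 2324.46

I − A =
  [   0.90    -0.05    -0.15     0.00]
  [  -0.05     0.85    -0.35    -0.25]
  [  -0.10    -0.15     0.60    -0.20]
  [  -0.15    -0.30     0.00     0.75]
Compute the cofactors C_ij = (−1)^(i+j)·(3×3 minor ij) of I−A; the adjugate is their transpose:
adj(I−A) = Cᵀ =
  [ 0.277125   0.048375   0.097500   0.042125]
  [ 0.081750   0.389250   0.247500   0.195750]
  [ 0.096000   0.160500   0.502500   0.187500]
  [ 0.088125   0.165375   0.118500   0.394625]
det(I−A) = Σ_j (I−A)_1j·C_1j = (0.90)(0.277125) + (-0.05)(0.081750) + (-0.15)(0.096000) + (0.00)(0.088125) = 0.230925
(I − A)⁻¹ = adj(I−A) / det(I−A) ≈
  [   1.2001     0.2095     0.4222     0.1824]
  [   0.3540     1.6856     1.0718     0.8477]
  [   0.4157     0.6950     2.1760     0.8120]
  [   0.3816     0.7161     0.5132     1.7089]
x = (I − A)⁻¹ d = adj(I−A)·d / det(I−A), with det(I−A) = 0.230925:
  x_1 = (0.277125·275 + 0.048375·375 + 0.097500·700 + 0.042125·525) / 0.230925 = 184.715625 / 0.230925 ≈ 799.89
  x_2 = (0.081750·275 + 0.389250·375 + 0.247500·700 + 0.195750·525) / 0.230925 = 444.46875 / 0.230925 ≈ 1924.73
  x_3 = (0.096000·275 + 0.160500·375 + 0.502500·700 + 0.187500·525) / 0.230925 = 536.775 / 0.230925 ≈ 2324.46
  x_4 = (0.088125·275 + 0.165375·375 + 0.118500·700 + 0.394625·525) / 0.230925 = 376.378125 / 0.230925 ≈ 1629.87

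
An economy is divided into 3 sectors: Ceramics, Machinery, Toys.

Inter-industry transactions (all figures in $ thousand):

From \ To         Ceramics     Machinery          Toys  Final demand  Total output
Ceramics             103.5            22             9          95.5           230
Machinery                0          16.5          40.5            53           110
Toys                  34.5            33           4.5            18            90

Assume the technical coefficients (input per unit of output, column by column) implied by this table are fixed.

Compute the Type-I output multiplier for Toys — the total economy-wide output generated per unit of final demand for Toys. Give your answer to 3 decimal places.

m_T = 2.590

Technical coefficients a_ij = z_ij / X_j:
  a_CC = 103.5/230 = 0.45, a_MC = 0/230 = 0.00, a_TC = 34.5/230 = 0.15
  a_CM = 22/110 = 0.20, a_MM = 16.5/110 = 0.15, a_TM = 33/110 = 0.30
  a_CT = 9/90 = 0.10, a_MT = 40.5/90 = 0.45, a_TT = 4.5/90 = 0.05
I − A =
  [   0.55    -0.20    -0.10]
  [   0.00     0.85    -0.45]
  [  -0.15    -0.30     0.95]
Cofactors of I−A, C_ij = (−1)^(i+j)·(minor ij) (rows/columns in the sector order above):
  C_11 = (0.85)(0.95) − (-0.45)(-0.30) = 0.6725
  C_12 = −[(0.00)(0.95) − (-0.45)(-0.15)] = 0.0675
  C_13 = (0.00)(-0.30) − (0.85)(-0.15) = 0.1275
  C_21 = −[(-0.20)(0.95) − (-0.10)(-0.30)] = 0.2200
  C_22 = (0.55)(0.95) − (-0.10)(-0.15) = 0.5075
  C_23 = −[(0.55)(-0.30) − (-0.20)(-0.15)] = 0.1950
  C_31 = (-0.20)(-0.45) − (-0.10)(0.85) = 0.1750
  C_32 = −[(0.55)(-0.45) − (-0.10)(0.00)] = 0.2475
  C_33 = (0.55)(0.85) − (-0.20)(0.00) = 0.4675
det(I−A) = Σ_j (I−A)_1j·C_1j = (0.55)(0.6725) + (-0.20)(0.0675) + (-0.10)(0.1275) = 0.343625
adj(I−A) = Cᵀ =
  [ 0.6725   0.2200   0.1750]
  [ 0.0675   0.5075   0.2475]
  [ 0.1275   0.1950   0.4675]
(I − A)⁻¹ = adj(I−A) / det(I−A) ≈
  [   1.9571     0.6402     0.5093]
  [   0.1964     1.4769     0.7203]
  [   0.3710     0.5675     1.3605]
The output multiplier for sector j is the column-j sum of the Leontief inverse (I − A)⁻¹ = adj(I−A) / det(I−A).
Column T of adj(I−A): (0.1750, 0.2475, 0.4675); det(I−A) = 0.343625.
m_T = (0.1750 + 0.2475 + 0.4675) / 0.343625 = 0.89 / 0.343625 ≈ 2.590.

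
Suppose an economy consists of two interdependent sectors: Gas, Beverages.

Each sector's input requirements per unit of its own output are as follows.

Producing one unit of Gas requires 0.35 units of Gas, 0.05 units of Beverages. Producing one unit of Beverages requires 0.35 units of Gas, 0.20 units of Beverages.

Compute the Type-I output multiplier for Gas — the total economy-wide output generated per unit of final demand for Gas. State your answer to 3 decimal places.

I − A =
  [   0.65    -0.35]
  [  -0.05     0.80]
det(I−A) = (0.65)(0.80) − (-0.35)(-0.05) = 0.5025
adj(I−A) = [[0.80, 0.35], [0.05, 0.65]]
(I − A)⁻¹ = adj(I−A) / det(I−A) ≈
  [   1.5920     0.6965]
  [   0.0995     1.2935]
The output multiplier for sector j is the column-j sum of the Leontief inverse (I − A)⁻¹ = adj(I−A) / det(I−A).
Column G of adj(I−A): (0.80, 0.05); det(I−A) = 0.5025.
m_G = (0.80 + 0.05) / 0.5025 = 0.85 / 0.5025 ≈ 1.692.

m_G = 1.692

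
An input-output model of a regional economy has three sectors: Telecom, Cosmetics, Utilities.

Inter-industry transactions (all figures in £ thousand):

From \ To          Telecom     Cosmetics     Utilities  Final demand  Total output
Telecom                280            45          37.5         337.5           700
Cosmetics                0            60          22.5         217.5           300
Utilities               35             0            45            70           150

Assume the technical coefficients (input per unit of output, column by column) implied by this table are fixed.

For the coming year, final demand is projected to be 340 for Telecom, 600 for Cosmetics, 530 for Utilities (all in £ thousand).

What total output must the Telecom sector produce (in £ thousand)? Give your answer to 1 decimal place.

x_1 = 1143.0

Technical coefficients a_ij = z_ij / X_j:
  a_11 = 280/700 = 0.40, a_21 = 0/700 = 0.00, a_31 = 35/700 = 0.05
  a_12 = 45/300 = 0.15, a_22 = 60/300 = 0.20, a_32 = 0/300 = 0.00
  a_13 = 37.5/150 = 0.25, a_23 = 22.5/150 = 0.15, a_33 = 45/150 = 0.30
I − A =
  [   0.60    -0.15    -0.25]
  [   0.00     0.80    -0.15]
  [  -0.05     0.00     0.70]
Cofactors of I−A, C_ij = (−1)^(i+j)·(minor ij) (rows/columns in the sector order above):
  C_11 = (0.80)(0.70) − (-0.15)(0.00) = 0.5600
  C_12 = −[(0.00)(0.70) − (-0.15)(-0.05)] = 0.0075
  C_13 = (0.00)(0.00) − (0.80)(-0.05) = 0.0400
  C_21 = −[(-0.15)(0.70) − (-0.25)(0.00)] = 0.1050
  C_22 = (0.60)(0.70) − (-0.25)(-0.05) = 0.4075
  C_23 = −[(0.60)(0.00) − (-0.15)(-0.05)] = 0.0075
  C_31 = (-0.15)(-0.15) − (-0.25)(0.80) = 0.2225
  C_32 = −[(0.60)(-0.15) − (-0.25)(0.00)] = 0.0900
  C_33 = (0.60)(0.80) − (-0.15)(0.00) = 0.4800
det(I−A) = Σ_j (I−A)_1j·C_1j = (0.60)(0.5600) + (-0.15)(0.0075) + (-0.25)(0.0400) = 0.324875
adj(I−A) = Cᵀ =
  [ 0.5600   0.1050   0.2225]
  [ 0.0075   0.4075   0.0900]
  [ 0.0400   0.0075   0.4800]
(I − A)⁻¹ = adj(I−A) / det(I−A) ≈
  [   1.7237     0.3232     0.6849]
  [   0.0231     1.2543     0.2770]
  [   0.1231     0.0231     1.4775]
x = (I − A)⁻¹ d = adj(I−A)·d / det(I−A), with det(I−A) = 0.324875:
  x_1 = (0.5600·340 + 0.1050·600 + 0.2225·530) / 0.324875 = 371.325 / 0.324875 ≈ 1143.0
  x_2 = (0.0075·340 + 0.4075·600 + 0.0900·530) / 0.324875 = 294.75 / 0.324875 ≈ 907.3
  x_3 = (0.0400·340 + 0.0075·600 + 0.4800·530) / 0.324875 = 272.50 / 0.324875 ≈ 838.8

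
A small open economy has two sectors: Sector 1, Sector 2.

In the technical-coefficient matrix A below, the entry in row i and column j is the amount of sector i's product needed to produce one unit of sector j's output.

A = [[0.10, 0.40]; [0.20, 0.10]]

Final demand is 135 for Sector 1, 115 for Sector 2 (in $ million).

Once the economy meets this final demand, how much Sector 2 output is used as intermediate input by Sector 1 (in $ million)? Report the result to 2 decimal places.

z_21 = 45.89

I − A =
  [   0.90    -0.40]
  [  -0.20     0.90]
det(I−A) = (0.90)(0.90) − (-0.40)(-0.20) = 0.7300
adj(I−A) = [[0.90, 0.40], [0.20, 0.90]]
(I − A)⁻¹ = adj(I−A) / det(I−A) ≈
  [   1.2329     0.5479]
  [   0.2740     1.2329]
First solve x = (I − A)⁻¹ d = adj(I−A)·d / det(I−A); in particular x_1 = (0.90·135 + 0.40·115) / 0.7300 = 167.50 / 0.7300 ≈ 229.4521.
Intermediate flow from 2 to 1: z_21 = a_21 · x_1 = 0.20 × 167.50 / 0.7300 = 33.50 / 0.7300 ≈ 45.89.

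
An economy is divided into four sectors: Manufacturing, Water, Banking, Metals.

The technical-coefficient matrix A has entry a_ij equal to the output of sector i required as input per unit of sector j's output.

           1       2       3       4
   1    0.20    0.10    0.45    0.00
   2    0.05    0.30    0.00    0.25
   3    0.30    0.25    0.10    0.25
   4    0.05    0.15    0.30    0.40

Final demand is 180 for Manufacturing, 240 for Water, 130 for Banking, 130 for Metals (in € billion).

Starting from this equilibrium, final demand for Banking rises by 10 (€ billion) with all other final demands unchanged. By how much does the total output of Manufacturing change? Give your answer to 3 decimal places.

I − A =
  [   0.80    -0.10    -0.45     0.00]
  [  -0.05     0.70     0.00    -0.25]
  [  -0.30    -0.25     0.90    -0.25]
  [  -0.05    -0.15    -0.30     0.60]
Compute the cofactors C_ij = (−1)^(i+j)·(3×3 minor ij) of I−A; the adjugate is their transpose:
adj(I−A) = Cᵀ =
  [ 0.273000   0.130875   0.179625   0.129375]
  [ 0.057000   0.285375   0.079125   0.151875]
  [ 0.136000   0.169250   0.301750   0.196250]
  [ 0.105000   0.166875   0.185625   0.399375]
det(I−A) = Σ_j (I−A)_1j·C_1j = (0.80)(0.273000) + (-0.10)(0.057000) + (-0.45)(0.136000) + (0.00)(0.105000) = 0.1515
(I − A)⁻¹ = adj(I−A) / det(I−A) ≈
  [   1.8020     0.8639     1.1856     0.8540]
  [   0.3762     1.8837     0.5223     1.0025]
  [   0.8977     1.1172     1.9917     1.2954]
  [   0.6931     1.1015     1.2252     2.6361]
Δx = (I − A)⁻¹ Δd with Δd having +10 in the Banking component and 0 elsewhere.
So Δx_1 = L_13 · (+10), where L_13 = adj(I−A)_13 / det(I−A) = 0.179625 / 0.1515.
Δx_1 = 0.179625 × (+10) / 0.1515 = 1.79625 / 0.1515 ≈ 11.856.

Δx_1 = 11.856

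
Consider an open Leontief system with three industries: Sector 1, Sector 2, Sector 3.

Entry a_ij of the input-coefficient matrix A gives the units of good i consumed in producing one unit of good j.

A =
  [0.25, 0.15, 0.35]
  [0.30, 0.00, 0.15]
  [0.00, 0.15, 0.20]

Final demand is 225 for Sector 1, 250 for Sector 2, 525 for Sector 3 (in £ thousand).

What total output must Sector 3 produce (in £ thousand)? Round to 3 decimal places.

I − A =
  [   0.75    -0.15    -0.35]
  [  -0.30     1.00    -0.15]
  [   0.00    -0.15     0.80]
Cofactors of I−A, C_ij = (−1)^(i+j)·(minor ij) (rows/columns in the sector order above):
  C_11 = (1.00)(0.80) − (-0.15)(-0.15) = 0.7775
  C_12 = −[(-0.30)(0.80) − (-0.15)(0.00)] = 0.2400
  C_13 = (-0.30)(-0.15) − (1.00)(0.00) = 0.0450
  C_21 = −[(-0.15)(0.80) − (-0.35)(-0.15)] = 0.1725
  C_22 = (0.75)(0.80) − (-0.35)(0.00) = 0.6000
  C_23 = −[(0.75)(-0.15) − (-0.15)(0.00)] = 0.1125
  C_31 = (-0.15)(-0.15) − (-0.35)(1.00) = 0.3725
  C_32 = −[(0.75)(-0.15) − (-0.35)(-0.30)] = 0.2175
  C_33 = (0.75)(1.00) − (-0.15)(-0.30) = 0.7050
det(I−A) = Σ_j (I−A)_1j·C_1j = (0.75)(0.7775) + (-0.15)(0.2400) + (-0.35)(0.0450) = 0.531375
adj(I−A) = Cᵀ =
  [ 0.7775   0.1725   0.3725]
  [ 0.2400   0.6000   0.2175]
  [ 0.0450   0.1125   0.7050]
(I − A)⁻¹ = adj(I−A) / det(I−A) ≈
  [   1.4632     0.3246     0.7010]
  [   0.4517     1.1291     0.4093]
  [   0.0847     0.2117     1.3267]
x = (I − A)⁻¹ d = adj(I−A)·d / det(I−A), with det(I−A) = 0.531375:
  x_1 = (0.7775·225 + 0.1725·250 + 0.3725·525) / 0.531375 = 413.625 / 0.531375 ≈ 778.405
  x_2 = (0.2400·225 + 0.6000·250 + 0.2175·525) / 0.531375 = 318.1875 / 0.531375 ≈ 598.800
  x_3 = (0.0450·225 + 0.1125·250 + 0.7050·525) / 0.531375 = 408.375 / 0.531375 ≈ 768.525

x_3 = 768.525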